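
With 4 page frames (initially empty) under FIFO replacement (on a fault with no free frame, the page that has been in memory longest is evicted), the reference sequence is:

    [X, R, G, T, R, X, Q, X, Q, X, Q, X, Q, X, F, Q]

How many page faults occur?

X → fault, frames (X)
R → fault, frames (X R)
G → fault, frames (X R G)
T → fault, frames (X R G T)
R → hit
X → hit
Q → fault, evict X, frames (R G T Q)
X → fault, evict R, frames (G T Q X)
Q → hit
X → hit
Q → hit
X → hit
Q → hit
X → hit
F → fault, evict G, frames (T Q X F)
Q → hit
Page faults: 7.

7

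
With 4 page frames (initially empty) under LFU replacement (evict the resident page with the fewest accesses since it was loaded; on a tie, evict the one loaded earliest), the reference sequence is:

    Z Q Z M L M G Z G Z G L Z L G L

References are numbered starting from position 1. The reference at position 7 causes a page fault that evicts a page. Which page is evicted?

Q

pos 1: Z: miss, frames (Z)
pos 2: Q: miss, frames (Z Q)
pos 3: Z: hit
pos 4: M: miss, frames (Z Q M)
pos 5: L: miss, frames (Z Q M L)
pos 6: M: hit
pos 7: G: miss, evict Q, frames (Z M L G)
At position 7, page Q is evicted.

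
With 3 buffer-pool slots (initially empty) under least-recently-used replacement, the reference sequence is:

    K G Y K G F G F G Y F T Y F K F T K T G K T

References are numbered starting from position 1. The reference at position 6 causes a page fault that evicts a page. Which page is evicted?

Y

pos 1: K: fault, frames (K)
pos 2: G: fault, frames (K G)
pos 3: Y: fault, frames (K G Y)
pos 4: K: hit
pos 5: G: hit
pos 6: F: fault, evict Y, frames (K G F)
At position 6, page Y is evicted.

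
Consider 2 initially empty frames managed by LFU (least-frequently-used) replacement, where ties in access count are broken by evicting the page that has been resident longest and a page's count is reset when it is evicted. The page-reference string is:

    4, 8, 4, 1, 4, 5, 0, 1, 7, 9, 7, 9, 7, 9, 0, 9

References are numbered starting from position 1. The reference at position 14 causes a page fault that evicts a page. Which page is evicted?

pos 1: 4 → fault, frames [4]
pos 2: 8 → fault, frames [4, 8]
pos 3: 4 → hit
pos 4: 1 → fault, evict 8, frames [4, 1]
pos 5: 4 → hit
pos 6: 5 → fault, evict 1, frames [4, 5]
pos 7: 0 → fault, evict 5, frames [4, 0]
pos 8: 1 → fault, evict 0, frames [4, 1]
pos 9: 7 → fault, evict 1, frames [4, 7]
pos 10: 9 → fault, evict 7, frames [4, 9]
pos 11: 7 → fault, evict 9, frames [4, 7]
pos 12: 9 → fault, evict 7, frames [4, 9]
pos 13: 7 → fault, evict 9, frames [4, 7]
pos 14: 9 → fault, evict 7, frames [4, 9]
At position 14, page 7 is evicted.

7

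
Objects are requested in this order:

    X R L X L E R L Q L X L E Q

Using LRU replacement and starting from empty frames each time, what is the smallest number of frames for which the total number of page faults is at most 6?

5

f=1: 14 faults
f=2: 11 faults
f=3: 9 faults
f=4: 7 faults
f=5: 5 faults
Smallest f with faults ≤ 6 is 5.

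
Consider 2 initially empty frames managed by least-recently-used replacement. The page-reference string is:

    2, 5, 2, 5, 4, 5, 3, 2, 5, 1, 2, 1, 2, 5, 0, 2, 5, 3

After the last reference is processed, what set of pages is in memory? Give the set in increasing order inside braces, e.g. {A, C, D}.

2: fault, frames [2]
5: fault, frames [2, 5]
2: hit
5: hit
4: fault, evict 2, frames [5, 4]
5: hit
3: fault, evict 4, frames [5, 3]
2: fault, evict 5, frames [3, 2]
5: fault, evict 3, frames [2, 5]
1: fault, evict 2, frames [5, 1]
2: fault, evict 5, frames [1, 2]
1: hit
2: hit
5: fault, evict 1, frames [2, 5]
0: fault, evict 2, frames [5, 0]
2: fault, evict 5, frames [0, 2]
5: fault, evict 0, frames [2, 5]
3: fault, evict 2, frames [5, 3]

{3, 5}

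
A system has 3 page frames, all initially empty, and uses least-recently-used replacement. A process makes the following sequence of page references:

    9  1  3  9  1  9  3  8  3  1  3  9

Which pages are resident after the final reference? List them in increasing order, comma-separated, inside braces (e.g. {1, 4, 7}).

9: fault, frames [9]
1: fault, frames [9, 1]
3: fault, frames [9, 1, 3]
9: hit
1: hit
9: hit
3: hit
8: fault, evict 1, frames [9, 3, 8]
3: hit
1: fault, evict 9, frames [8, 3, 1]
3: hit
9: fault, evict 8, frames [1, 3, 9]

{1, 3, 9}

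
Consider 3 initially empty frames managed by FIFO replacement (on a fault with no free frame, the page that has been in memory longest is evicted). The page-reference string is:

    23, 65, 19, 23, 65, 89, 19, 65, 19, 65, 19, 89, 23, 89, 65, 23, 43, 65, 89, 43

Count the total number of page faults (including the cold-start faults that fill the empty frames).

23: miss, frames [23]
65: miss, frames [23, 65]
19: miss, frames [23, 65, 19]
23: hit
65: hit
89: miss, evict 23, frames [65, 19, 89]
19: hit
65: hit
19: hit
65: hit
19: hit
89: hit
23: miss, evict 65, frames [19, 89, 23]
89: hit
65: miss, evict 19, frames [89, 23, 65]
23: hit
43: miss, evict 89, frames [23, 65, 43]
65: hit
89: miss, evict 23, frames [65, 43, 89]
43: hit
Page faults: 8.

8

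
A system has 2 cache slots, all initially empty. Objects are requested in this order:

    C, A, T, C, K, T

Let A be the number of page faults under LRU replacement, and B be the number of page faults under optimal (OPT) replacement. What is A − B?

2

Under LRU: F F F F F F → 6 faults.
Under OPT: F F F . F . → 4 faults.
A − B = 6 − 4 = 2.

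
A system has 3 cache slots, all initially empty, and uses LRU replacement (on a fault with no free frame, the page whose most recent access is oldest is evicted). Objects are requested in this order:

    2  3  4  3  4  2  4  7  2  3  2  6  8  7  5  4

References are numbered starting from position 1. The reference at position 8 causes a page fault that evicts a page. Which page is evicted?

pos 1: 2 -> fault, frames [2]
pos 2: 3 -> fault, frames [2, 3]
pos 3: 4 -> fault, frames [2, 3, 4]
pos 4: 3 -> hit
pos 5: 4 -> hit
pos 6: 2 -> hit
pos 7: 4 -> hit
pos 8: 7 -> fault, evict 3, frames [2, 4, 7]
At position 8, page 3 is evicted.

3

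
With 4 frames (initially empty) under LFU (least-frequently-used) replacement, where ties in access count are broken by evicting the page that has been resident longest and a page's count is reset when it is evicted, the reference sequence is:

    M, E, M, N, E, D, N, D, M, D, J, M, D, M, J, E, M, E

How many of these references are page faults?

M -> miss, frames [M]
E -> miss, frames [M, E]
M -> hit
N -> miss, frames [M, E, N]
E -> hit
D -> miss, frames [M, E, N, D]
N -> hit
D -> hit
M -> hit
D -> hit
J -> miss, evict E, frames [M, N, D, J]
M -> hit
D -> hit
M -> hit
J -> hit
E -> miss, evict N, frames [M, D, J, E]
M -> hit
E -> hit
Page faults: 6.

6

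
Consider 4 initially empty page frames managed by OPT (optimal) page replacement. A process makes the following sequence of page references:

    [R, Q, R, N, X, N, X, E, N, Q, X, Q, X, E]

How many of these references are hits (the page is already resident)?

R: fault, frames {R}
Q: fault, frames {R,Q}
R: hit
N: fault, frames {R,Q,N}
X: fault, frames {R,Q,N,X}
N: hit
X: hit
E: fault, evict R, frames {Q,N,X,E}
N: hit
Q: hit
X: hit
Q: hit
X: hit
E: hit
Hits: 9.

9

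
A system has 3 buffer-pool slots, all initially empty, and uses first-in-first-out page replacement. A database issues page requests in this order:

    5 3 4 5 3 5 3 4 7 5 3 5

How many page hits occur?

5: fault, frames [5]
3: fault, frames [5, 3]
4: fault, frames [5, 3, 4]
5: hit
3: hit
5: hit
3: hit
4: hit
7: fault, evict 5, frames [3, 4, 7]
5: fault, evict 3, frames [4, 7, 5]
3: fault, evict 4, frames [7, 5, 3]
5: hit
Hits: 6.

6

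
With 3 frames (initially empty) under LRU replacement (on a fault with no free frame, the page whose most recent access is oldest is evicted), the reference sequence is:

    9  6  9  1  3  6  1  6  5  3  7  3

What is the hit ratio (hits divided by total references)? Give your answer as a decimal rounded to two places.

0.33

9: miss, frames {9}
6: miss, frames {9,6}
9: hit
1: miss, frames {6,9,1}
3: miss, evict 6, frames {9,1,3}
6: miss, evict 9, frames {1,3,6}
1: hit
6: hit
5: miss, evict 3, frames {1,6,5}
3: miss, evict 1, frames {6,5,3}
7: miss, evict 6, frames {5,3,7}
3: hit
Hits: 4 of 12 references → 4/12 = 0.3333.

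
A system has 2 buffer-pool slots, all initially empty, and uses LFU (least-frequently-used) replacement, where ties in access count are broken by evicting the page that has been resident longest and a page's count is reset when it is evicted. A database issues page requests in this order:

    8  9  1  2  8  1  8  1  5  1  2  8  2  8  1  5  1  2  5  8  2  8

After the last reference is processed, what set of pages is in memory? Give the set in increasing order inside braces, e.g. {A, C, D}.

8 -> fault, frames (8)
9 -> fault, frames (8 9)
1 -> fault, evict 8, frames (9 1)
2 -> fault, evict 9, frames (1 2)
8 -> fault, evict 1, frames (2 8)
1 -> fault, evict 2, frames (8 1)
8 -> hit
1 -> hit
5 -> fault, evict 8, frames (1 5)
1 -> hit
2 -> fault, evict 5, frames (1 2)
8 -> fault, evict 2, frames (1 8)
2 -> fault, evict 8, frames (1 2)
8 -> fault, evict 2, frames (1 8)
1 -> hit
5 -> fault, evict 8, frames (1 5)
1 -> hit
2 -> fault, evict 5, frames (1 2)
5 -> fault, evict 2, frames (1 5)
8 -> fault, evict 5, frames (1 8)
2 -> fault, evict 8, frames (1 2)
8 -> fault, evict 2, frames (1 8)

{1, 8}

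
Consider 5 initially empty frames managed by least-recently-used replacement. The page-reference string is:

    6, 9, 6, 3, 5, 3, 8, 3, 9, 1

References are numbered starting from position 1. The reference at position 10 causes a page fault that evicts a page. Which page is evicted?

pos 1: 6 -> miss, frames [6]
pos 2: 9 -> miss, frames [6, 9]
pos 3: 6 -> hit
pos 4: 3 -> miss, frames [9, 6, 3]
pos 5: 5 -> miss, frames [9, 6, 3, 5]
pos 6: 3 -> hit
pos 7: 8 -> miss, frames [9, 6, 5, 3, 8]
pos 8: 3 -> hit
pos 9: 9 -> hit
pos 10: 1 -> miss, evict 6, frames [5, 8, 3, 9, 1]
At position 10, page 6 is evicted.

6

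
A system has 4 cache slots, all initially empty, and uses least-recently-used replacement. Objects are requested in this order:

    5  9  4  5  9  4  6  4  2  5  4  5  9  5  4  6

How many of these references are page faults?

8

5: fault, frames [5]
9: fault, frames [5, 9]
4: fault, frames [5, 9, 4]
5: hit
9: hit
4: hit
6: fault, frames [5, 9, 4, 6]
4: hit
2: fault, evict 5, frames [9, 6, 4, 2]
5: fault, evict 9, frames [6, 4, 2, 5]
4: hit
5: hit
9: fault, evict 6, frames [2, 4, 5, 9]
5: hit
4: hit
6: fault, evict 2, frames [9, 5, 4, 6]
Page faults: 8.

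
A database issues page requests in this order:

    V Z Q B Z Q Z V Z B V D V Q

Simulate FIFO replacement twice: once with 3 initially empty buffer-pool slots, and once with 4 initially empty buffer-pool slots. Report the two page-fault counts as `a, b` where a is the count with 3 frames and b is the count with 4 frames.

3 frames: F F F F . . . F F . . F . F → 8 faults.
4 frames: F F F F . . . . . . . F F . → 6 faults.
6 < 8: adding a frame reduced faults, as is typical.

8, 6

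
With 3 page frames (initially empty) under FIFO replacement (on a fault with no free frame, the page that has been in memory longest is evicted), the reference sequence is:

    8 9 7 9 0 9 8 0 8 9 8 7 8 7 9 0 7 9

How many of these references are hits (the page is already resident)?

10

8 → miss, frames (8)
9 → miss, frames (8 9)
7 → miss, frames (8 9 7)
9 → hit
0 → miss, evict 8, frames (9 7 0)
9 → hit
8 → miss, evict 9, frames (7 0 8)
0 → hit
8 → hit
9 → miss, evict 7, frames (0 8 9)
8 → hit
7 → miss, evict 0, frames (8 9 7)
8 → hit
7 → hit
9 → hit
0 → miss, evict 8, frames (9 7 0)
7 → hit
9 → hit
Hits: 10.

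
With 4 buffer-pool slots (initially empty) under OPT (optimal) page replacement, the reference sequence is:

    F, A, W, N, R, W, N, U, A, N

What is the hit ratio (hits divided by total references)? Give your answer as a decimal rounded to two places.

0.40

F: miss, frames (F)
A: miss, frames (F A)
W: miss, frames (F A W)
N: miss, frames (F A W N)
R: miss, evict F, frames (A W N R)
W: hit
N: hit
U: miss, evict R, frames (A W N U)
A: hit
N: hit
Hits: 4 of 10 references → 4/10 = 0.4000.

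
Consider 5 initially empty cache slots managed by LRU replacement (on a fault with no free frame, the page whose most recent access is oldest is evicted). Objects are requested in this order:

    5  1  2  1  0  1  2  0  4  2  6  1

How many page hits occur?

6

5 → fault, frames (5)
1 → fault, frames (5 1)
2 → fault, frames (5 1 2)
1 → hit
0 → fault, frames (5 2 1 0)
1 → hit
2 → hit
0 → hit
4 → fault, frames (5 1 2 0 4)
2 → hit
6 → fault, evict 5, frames (1 0 4 2 6)
1 → hit
Hits: 6.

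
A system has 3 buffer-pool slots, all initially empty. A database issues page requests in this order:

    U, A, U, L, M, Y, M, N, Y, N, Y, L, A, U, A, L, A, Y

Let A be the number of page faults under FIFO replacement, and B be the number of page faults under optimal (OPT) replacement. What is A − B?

1

Under FIFO: F F . F F F . F . . . F F F . . . F → 10 faults.
Under OPT: F F . F F F . F . . . . F F . . . F → 9 faults.
A − B = 10 − 9 = 1.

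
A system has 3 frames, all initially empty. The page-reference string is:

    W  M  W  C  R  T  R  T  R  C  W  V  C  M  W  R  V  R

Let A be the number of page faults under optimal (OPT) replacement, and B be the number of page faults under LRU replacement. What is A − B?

Under OPT: F F . F F F . . . . F F . F . F . . → 9 faults.
Under LRU: F F . F F F . . . . F F . F F F F . → 11 faults.
A − B = 9 − 11 = -2.

-2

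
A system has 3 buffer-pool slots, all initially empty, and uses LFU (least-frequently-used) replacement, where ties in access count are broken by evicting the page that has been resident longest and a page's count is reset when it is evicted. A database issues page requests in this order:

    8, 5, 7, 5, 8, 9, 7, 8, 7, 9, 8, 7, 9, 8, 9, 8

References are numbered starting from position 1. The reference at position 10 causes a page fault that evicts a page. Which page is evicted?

pos 1: 8 → fault, frames {8}
pos 2: 5 → fault, frames {8,5}
pos 3: 7 → fault, frames {8,5,7}
pos 4: 5 → hit
pos 5: 8 → hit
pos 6: 9 → fault, evict 7, frames {8,5,9}
pos 7: 7 → fault, evict 9, frames {8,5,7}
pos 8: 8 → hit
pos 9: 7 → hit
pos 10: 9 → fault, evict 5, frames {8,7,9}
At position 10, page 5 is evicted.

5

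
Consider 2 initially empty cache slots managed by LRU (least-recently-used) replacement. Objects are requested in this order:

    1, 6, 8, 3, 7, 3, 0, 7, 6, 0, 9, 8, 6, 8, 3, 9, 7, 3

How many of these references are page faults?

1: fault, frames [1]
6: fault, frames [1, 6]
8: fault, evict 1, frames [6, 8]
3: fault, evict 6, frames [8, 3]
7: fault, evict 8, frames [3, 7]
3: hit
0: fault, evict 7, frames [3, 0]
7: fault, evict 3, frames [0, 7]
6: fault, evict 0, frames [7, 6]
0: fault, evict 7, frames [6, 0]
9: fault, evict 6, frames [0, 9]
8: fault, evict 0, frames [9, 8]
6: fault, evict 9, frames [8, 6]
8: hit
3: fault, evict 6, frames [8, 3]
9: fault, evict 8, frames [3, 9]
7: fault, evict 3, frames [9, 7]
3: fault, evict 9, frames [7, 3]
Page faults: 16.

16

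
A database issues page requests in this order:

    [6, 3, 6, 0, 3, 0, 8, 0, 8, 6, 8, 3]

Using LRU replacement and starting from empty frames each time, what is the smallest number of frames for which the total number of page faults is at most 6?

3

f=1: 12 faults
f=2: 7 faults
f=3: 6 faults
f=4: 4 faults
Smallest f with faults ≤ 6 is 3.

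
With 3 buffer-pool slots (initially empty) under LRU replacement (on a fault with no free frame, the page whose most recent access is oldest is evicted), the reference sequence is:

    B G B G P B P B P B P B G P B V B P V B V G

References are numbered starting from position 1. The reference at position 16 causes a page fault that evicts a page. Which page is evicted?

pos 1: B: miss, frames {B}
pos 2: G: miss, frames {B,G}
pos 3: B: hit
pos 4: G: hit
pos 5: P: miss, frames {B,G,P}
pos 6: B: hit
pos 7: P: hit
pos 8: B: hit
pos 9: P: hit
pos 10: B: hit
pos 11: P: hit
pos 12: B: hit
pos 13: G: hit
pos 14: P: hit
pos 15: B: hit
pos 16: V: miss, evict G, frames {P,B,V}
At position 16, page G is evicted.

G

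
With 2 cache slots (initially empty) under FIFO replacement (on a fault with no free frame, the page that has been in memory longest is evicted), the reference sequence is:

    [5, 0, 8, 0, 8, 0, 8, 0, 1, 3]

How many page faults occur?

5 -> fault, frames {5}
0 -> fault, frames {5,0}
8 -> fault, evict 5, frames {0,8}
0 -> hit
8 -> hit
0 -> hit
8 -> hit
0 -> hit
1 -> fault, evict 0, frames {8,1}
3 -> fault, evict 8, frames {1,3}
Page faults: 5.

5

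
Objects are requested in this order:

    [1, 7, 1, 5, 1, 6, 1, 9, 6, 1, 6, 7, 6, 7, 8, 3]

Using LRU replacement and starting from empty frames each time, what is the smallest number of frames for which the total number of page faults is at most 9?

f=1: 16 faults
f=2: 10 faults
f=3: 8 faults
f=4: 8 faults
f=5: 7 faults
f=6: 7 faults
f=7: 7 faults
Smallest f with faults ≤ 9 is 3.

3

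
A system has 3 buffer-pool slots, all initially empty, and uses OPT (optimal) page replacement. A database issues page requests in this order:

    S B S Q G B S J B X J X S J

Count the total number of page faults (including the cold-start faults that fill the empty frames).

S → miss, frames {S}
B → miss, frames {S,B}
S → hit
Q → miss, frames {S,B,Q}
G → miss, evict Q, frames {S,B,G}
B → hit
S → hit
J → miss, evict G, frames {S,B,J}
B → hit
X → miss, evict B, frames {S,J,X}
J → hit
X → hit
S → hit
J → hit
Page faults: 6.

6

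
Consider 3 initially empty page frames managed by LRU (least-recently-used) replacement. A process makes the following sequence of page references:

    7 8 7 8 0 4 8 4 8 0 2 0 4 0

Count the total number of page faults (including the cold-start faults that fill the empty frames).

7: miss, frames [7]
8: miss, frames [7, 8]
7: hit
8: hit
0: miss, frames [7, 8, 0]
4: miss, evict 7, frames [8, 0, 4]
8: hit
4: hit
8: hit
0: hit
2: miss, evict 4, frames [8, 0, 2]
0: hit
4: miss, evict 8, frames [2, 0, 4]
0: hit
Page faults: 6.

6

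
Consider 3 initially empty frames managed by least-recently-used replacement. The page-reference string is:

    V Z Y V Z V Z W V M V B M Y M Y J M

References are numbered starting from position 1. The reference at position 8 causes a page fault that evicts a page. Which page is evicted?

pos 1: V -> fault, frames [V]
pos 2: Z -> fault, frames [V, Z]
pos 3: Y -> fault, frames [V, Z, Y]
pos 4: V -> hit
pos 5: Z -> hit
pos 6: V -> hit
pos 7: Z -> hit
pos 8: W -> fault, evict Y, frames [V, Z, W]
At position 8, page Y is evicted.

Y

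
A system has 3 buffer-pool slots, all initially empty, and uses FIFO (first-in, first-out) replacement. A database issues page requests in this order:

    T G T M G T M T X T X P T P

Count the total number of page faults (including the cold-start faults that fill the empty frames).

6

T: miss, frames (T)
G: miss, frames (T G)
T: hit
M: miss, frames (T G M)
G: hit
T: hit
M: hit
T: hit
X: miss, evict T, frames (G M X)
T: miss, evict G, frames (M X T)
X: hit
P: miss, evict M, frames (X T P)
T: hit
P: hit
Page faults: 6.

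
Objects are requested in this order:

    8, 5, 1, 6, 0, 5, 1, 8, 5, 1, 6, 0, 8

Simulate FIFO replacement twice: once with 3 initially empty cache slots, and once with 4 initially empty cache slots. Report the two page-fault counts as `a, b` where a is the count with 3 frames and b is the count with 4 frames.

3 frames: F F F F F F F F . . F F . → 10 faults.
4 frames: F F F F F . . F F F F F F → 11 faults.
11 > 10: adding a frame increased faults — Belady's anomaly.

10, 11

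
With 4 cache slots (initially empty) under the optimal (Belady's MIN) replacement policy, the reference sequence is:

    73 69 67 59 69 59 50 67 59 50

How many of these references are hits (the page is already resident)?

73: fault, frames {73}
69: fault, frames {73,69}
67: fault, frames {73,69,67}
59: fault, frames {73,69,67,59}
69: hit
59: hit
50: fault, evict 69, frames {73,67,59,50}
67: hit
59: hit
50: hit
Hits: 5.

5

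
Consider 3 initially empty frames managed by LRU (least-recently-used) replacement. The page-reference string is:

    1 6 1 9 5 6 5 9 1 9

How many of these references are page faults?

6

1 → miss, frames {1}
6 → miss, frames {1,6}
1 → hit
9 → miss, frames {6,1,9}
5 → miss, evict 6, frames {1,9,5}
6 → miss, evict 1, frames {9,5,6}
5 → hit
9 → hit
1 → miss, evict 6, frames {5,9,1}
9 → hit
Page faults: 6.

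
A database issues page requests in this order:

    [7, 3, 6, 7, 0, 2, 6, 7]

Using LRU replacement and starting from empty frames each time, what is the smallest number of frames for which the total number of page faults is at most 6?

f=1: 8 faults
f=2: 8 faults
f=3: 7 faults
f=4: 5 faults
f=5: 5 faults
Smallest f with faults ≤ 6 is 4.

4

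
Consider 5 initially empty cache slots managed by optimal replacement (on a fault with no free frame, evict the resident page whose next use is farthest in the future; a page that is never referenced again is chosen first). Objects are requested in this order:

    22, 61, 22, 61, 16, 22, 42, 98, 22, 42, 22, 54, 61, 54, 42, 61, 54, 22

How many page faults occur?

22 → miss, frames (22)
61 → miss, frames (22 61)
22 → hit
61 → hit
16 → miss, frames (22 61 16)
22 → hit
42 → miss, frames (22 61 16 42)
98 → miss, frames (22 61 16 42 98)
22 → hit
42 → hit
22 → hit
54 → miss, evict 98, frames (22 61 16 42 54)
61 → hit
54 → hit
42 → hit
61 → hit
54 → hit
22 → hit
Page faults: 6.

6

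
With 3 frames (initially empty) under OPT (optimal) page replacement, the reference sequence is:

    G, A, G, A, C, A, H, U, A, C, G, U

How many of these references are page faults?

6

G: miss, frames {G}
A: miss, frames {G,A}
G: hit
A: hit
C: miss, frames {G,A,C}
A: hit
H: miss, evict G, frames {A,C,H}
U: miss, evict H, frames {A,C,U}
A: hit
C: hit
G: miss, evict C, frames {A,U,G}
U: hit
Page faults: 6.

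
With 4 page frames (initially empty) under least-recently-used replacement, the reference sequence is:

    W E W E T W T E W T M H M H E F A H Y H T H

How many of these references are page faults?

W → miss, frames [W]
E → miss, frames [W, E]
W → hit
E → hit
T → miss, frames [W, E, T]
W → hit
T → hit
E → hit
W → hit
T → hit
M → miss, frames [E, W, T, M]
H → miss, evict E, frames [W, T, M, H]
M → hit
H → hit
E → miss, evict W, frames [T, M, H, E]
F → miss, evict T, frames [M, H, E, F]
A → miss, evict M, frames [H, E, F, A]
H → hit
Y → miss, evict E, frames [F, A, H, Y]
H → hit
T → miss, evict F, frames [A, Y, H, T]
H → hit
Page faults: 10.

10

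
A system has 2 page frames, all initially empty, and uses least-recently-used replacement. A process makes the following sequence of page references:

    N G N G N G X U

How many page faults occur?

4

N: fault, frames [N]
G: fault, frames [N, G]
N: hit
G: hit
N: hit
G: hit
X: fault, evict N, frames [G, X]
U: fault, evict G, frames [X, U]
Page faults: 4.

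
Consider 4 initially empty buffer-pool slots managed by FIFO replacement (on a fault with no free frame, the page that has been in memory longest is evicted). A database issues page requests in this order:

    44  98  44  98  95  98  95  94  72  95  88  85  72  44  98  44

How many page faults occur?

9

44: miss, frames [44]
98: miss, frames [44, 98]
44: hit
98: hit
95: miss, frames [44, 98, 95]
98: hit
95: hit
94: miss, frames [44, 98, 95, 94]
72: miss, evict 44, frames [98, 95, 94, 72]
95: hit
88: miss, evict 98, frames [95, 94, 72, 88]
85: miss, evict 95, frames [94, 72, 88, 85]
72: hit
44: miss, evict 94, frames [72, 88, 85, 44]
98: miss, evict 72, frames [88, 85, 44, 98]
44: hit
Page faults: 9.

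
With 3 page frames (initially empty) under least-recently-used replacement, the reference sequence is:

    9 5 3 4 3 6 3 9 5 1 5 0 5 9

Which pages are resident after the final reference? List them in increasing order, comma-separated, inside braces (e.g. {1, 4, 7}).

9 → miss, frames {9}
5 → miss, frames {9,5}
3 → miss, frames {9,5,3}
4 → miss, evict 9, frames {5,3,4}
3 → hit
6 → miss, evict 5, frames {4,3,6}
3 → hit
9 → miss, evict 4, frames {6,3,9}
5 → miss, evict 6, frames {3,9,5}
1 → miss, evict 3, frames {9,5,1}
5 → hit
0 → miss, evict 9, frames {1,5,0}
5 → hit
9 → miss, evict 1, frames {0,5,9}

{0, 5, 9}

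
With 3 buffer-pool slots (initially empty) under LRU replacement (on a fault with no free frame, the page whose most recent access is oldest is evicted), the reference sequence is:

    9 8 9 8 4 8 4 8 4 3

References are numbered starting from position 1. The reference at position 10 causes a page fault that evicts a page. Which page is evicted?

pos 1: 9: miss, frames {9}
pos 2: 8: miss, frames {9,8}
pos 3: 9: hit
pos 4: 8: hit
pos 5: 4: miss, frames {9,8,4}
pos 6: 8: hit
pos 7: 4: hit
pos 8: 8: hit
pos 9: 4: hit
pos 10: 3: miss, evict 9, frames {8,4,3}
At position 10, page 9 is evicted.

9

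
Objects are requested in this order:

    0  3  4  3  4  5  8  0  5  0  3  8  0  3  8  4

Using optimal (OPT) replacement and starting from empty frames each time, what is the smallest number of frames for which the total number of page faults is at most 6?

f=1: 16 faults
f=2: 10 faults
f=3: 7 faults
f=4: 6 faults
f=5: 5 faults
Smallest f with faults ≤ 6 is 4.

4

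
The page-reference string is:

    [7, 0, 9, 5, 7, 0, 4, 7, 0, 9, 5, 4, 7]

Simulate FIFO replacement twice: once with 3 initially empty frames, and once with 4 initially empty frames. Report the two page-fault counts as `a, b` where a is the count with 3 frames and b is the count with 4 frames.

3 frames: F F F F F F F . . F F . F → 10 faults.
4 frames: F F F F . . F F F F F F F → 11 faults.
11 > 10: adding a frame increased faults — Belady's anomaly.

10, 11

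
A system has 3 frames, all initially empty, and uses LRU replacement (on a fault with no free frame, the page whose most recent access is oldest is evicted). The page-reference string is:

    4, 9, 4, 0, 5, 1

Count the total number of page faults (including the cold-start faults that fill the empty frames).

4 → miss, frames [4]
9 → miss, frames [4, 9]
4 → hit
0 → miss, frames [9, 4, 0]
5 → miss, evict 9, frames [4, 0, 5]
1 → miss, evict 4, frames [0, 5, 1]
Page faults: 5.

5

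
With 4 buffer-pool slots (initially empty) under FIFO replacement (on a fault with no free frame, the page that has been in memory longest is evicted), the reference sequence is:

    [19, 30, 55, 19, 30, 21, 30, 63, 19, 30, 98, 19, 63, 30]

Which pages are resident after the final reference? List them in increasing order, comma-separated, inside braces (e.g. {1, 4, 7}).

{19, 30, 63, 98}

19 → miss, frames [19]
30 → miss, frames [19, 30]
55 → miss, frames [19, 30, 55]
19 → hit
30 → hit
21 → miss, frames [19, 30, 55, 21]
30 → hit
63 → miss, evict 19, frames [30, 55, 21, 63]
19 → miss, evict 30, frames [55, 21, 63, 19]
30 → miss, evict 55, frames [21, 63, 19, 30]
98 → miss, evict 21, frames [63, 19, 30, 98]
19 → hit
63 → hit
30 → hit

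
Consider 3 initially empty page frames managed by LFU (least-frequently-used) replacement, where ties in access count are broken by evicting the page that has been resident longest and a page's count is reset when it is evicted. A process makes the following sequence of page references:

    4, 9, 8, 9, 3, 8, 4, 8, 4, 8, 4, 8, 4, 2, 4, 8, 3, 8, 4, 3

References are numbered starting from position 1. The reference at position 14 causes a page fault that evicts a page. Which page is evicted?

pos 1: 4 -> miss, frames [4]
pos 2: 9 -> miss, frames [4, 9]
pos 3: 8 -> miss, frames [4, 9, 8]
pos 4: 9 -> hit
pos 5: 3 -> miss, evict 4, frames [9, 8, 3]
pos 6: 8 -> hit
pos 7: 4 -> miss, evict 3, frames [9, 8, 4]
pos 8: 8 -> hit
pos 9: 4 -> hit
pos 10: 8 -> hit
pos 11: 4 -> hit
pos 12: 8 -> hit
pos 13: 4 -> hit
pos 14: 2 -> miss, evict 9, frames [8, 4, 2]
At position 14, page 9 is evicted.

9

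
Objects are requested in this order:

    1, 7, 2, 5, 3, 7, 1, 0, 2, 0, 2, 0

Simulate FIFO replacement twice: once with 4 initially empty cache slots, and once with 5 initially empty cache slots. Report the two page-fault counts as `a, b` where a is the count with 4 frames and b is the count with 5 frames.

8, 6

4 frames: F F F F F . F F F . . . → 8 faults.
5 frames: F F F F F . . F . . . . → 6 faults.
6 < 8: adding a frame reduced faults, as is typical.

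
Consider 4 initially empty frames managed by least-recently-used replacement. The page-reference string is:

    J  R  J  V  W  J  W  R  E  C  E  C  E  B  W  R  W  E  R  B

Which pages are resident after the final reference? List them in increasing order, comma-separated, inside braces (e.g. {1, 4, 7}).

J -> fault, frames [J]
R -> fault, frames [J, R]
J -> hit
V -> fault, frames [R, J, V]
W -> fault, frames [R, J, V, W]
J -> hit
W -> hit
R -> hit
E -> fault, evict V, frames [J, W, R, E]
C -> fault, evict J, frames [W, R, E, C]
E -> hit
C -> hit
E -> hit
B -> fault, evict W, frames [R, C, E, B]
W -> fault, evict R, frames [C, E, B, W]
R -> fault, evict C, frames [E, B, W, R]
W -> hit
E -> hit
R -> hit
B -> hit

{B, E, R, W}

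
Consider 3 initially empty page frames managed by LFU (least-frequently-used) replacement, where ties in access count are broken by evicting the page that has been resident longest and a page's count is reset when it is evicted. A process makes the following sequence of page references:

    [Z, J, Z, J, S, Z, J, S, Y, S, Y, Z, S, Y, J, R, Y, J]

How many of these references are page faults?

Z: fault, frames [Z]
J: fault, frames [Z, J]
Z: hit
J: hit
S: fault, frames [Z, J, S]
Z: hit
J: hit
S: hit
Y: fault, evict S, frames [Z, J, Y]
S: fault, evict Y, frames [Z, J, S]
Y: fault, evict S, frames [Z, J, Y]
Z: hit
S: fault, evict Y, frames [Z, J, S]
Y: fault, evict S, frames [Z, J, Y]
J: hit
R: fault, evict Y, frames [Z, J, R]
Y: fault, evict R, frames [Z, J, Y]
J: hit
Page faults: 10.

10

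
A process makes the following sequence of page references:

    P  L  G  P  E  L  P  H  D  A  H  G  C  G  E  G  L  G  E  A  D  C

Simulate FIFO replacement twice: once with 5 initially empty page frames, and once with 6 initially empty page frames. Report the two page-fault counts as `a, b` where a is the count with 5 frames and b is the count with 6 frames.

12, 11

5 frames: F F F . F . . F F F . . F F F . F . . . F . → 12 faults.
6 frames: F F F . F . . F F F . . F . . . F F F . . . → 11 faults.
11 < 12: adding a frame reduced faults, as is typical.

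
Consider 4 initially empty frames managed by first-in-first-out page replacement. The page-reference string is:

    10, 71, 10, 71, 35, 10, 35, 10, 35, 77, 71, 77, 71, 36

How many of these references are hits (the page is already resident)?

10 -> miss, frames [10]
71 -> miss, frames [10, 71]
10 -> hit
71 -> hit
35 -> miss, frames [10, 71, 35]
10 -> hit
35 -> hit
10 -> hit
35 -> hit
77 -> miss, frames [10, 71, 35, 77]
71 -> hit
77 -> hit
71 -> hit
36 -> miss, evict 10, frames [71, 35, 77, 36]
Hits: 9.

9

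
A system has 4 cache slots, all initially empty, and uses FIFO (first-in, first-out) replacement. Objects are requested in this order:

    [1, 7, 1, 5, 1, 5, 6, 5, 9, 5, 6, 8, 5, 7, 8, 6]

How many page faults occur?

1 → miss, frames {1}
7 → miss, frames {1,7}
1 → hit
5 → miss, frames {1,7,5}
1 → hit
5 → hit
6 → miss, frames {1,7,5,6}
5 → hit
9 → miss, evict 1, frames {7,5,6,9}
5 → hit
6 → hit
8 → miss, evict 7, frames {5,6,9,8}
5 → hit
7 → miss, evict 5, frames {6,9,8,7}
8 → hit
6 → hit
Page faults: 7.

7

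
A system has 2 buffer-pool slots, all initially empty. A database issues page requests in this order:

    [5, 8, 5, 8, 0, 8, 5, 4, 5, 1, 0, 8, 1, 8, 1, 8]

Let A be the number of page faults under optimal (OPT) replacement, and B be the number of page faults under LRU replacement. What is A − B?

-1

Under OPT: F F . . F . F F . F F F . . . . → 8 faults.
Under LRU: F F . . F . F F . F F F F . . . → 9 faults.
A − B = 8 − 9 = -1.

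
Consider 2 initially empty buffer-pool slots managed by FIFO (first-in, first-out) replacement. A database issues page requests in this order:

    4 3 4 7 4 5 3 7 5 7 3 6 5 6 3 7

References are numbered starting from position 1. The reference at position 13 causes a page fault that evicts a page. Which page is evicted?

pos 1: 4 → fault, frames (4)
pos 2: 3 → fault, frames (4 3)
pos 3: 4 → hit
pos 4: 7 → fault, evict 4, frames (3 7)
pos 5: 4 → fault, evict 3, frames (7 4)
pos 6: 5 → fault, evict 7, frames (4 5)
pos 7: 3 → fault, evict 4, frames (5 3)
pos 8: 7 → fault, evict 5, frames (3 7)
pos 9: 5 → fault, evict 3, frames (7 5)
pos 10: 7 → hit
pos 11: 3 → fault, evict 7, frames (5 3)
pos 12: 6 → fault, evict 5, frames (3 6)
pos 13: 5 → fault, evict 3, frames (6 5)
At position 13, page 3 is evicted.

3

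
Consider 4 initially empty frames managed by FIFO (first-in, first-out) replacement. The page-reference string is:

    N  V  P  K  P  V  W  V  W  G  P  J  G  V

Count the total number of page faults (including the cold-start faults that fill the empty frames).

8

N -> miss, frames {N}
V -> miss, frames {N,V}
P -> miss, frames {N,V,P}
K -> miss, frames {N,V,P,K}
P -> hit
V -> hit
W -> miss, evict N, frames {V,P,K,W}
V -> hit
W -> hit
G -> miss, evict V, frames {P,K,W,G}
P -> hit
J -> miss, evict P, frames {K,W,G,J}
G -> hit
V -> miss, evict K, frames {W,G,J,V}
Page faults: 8.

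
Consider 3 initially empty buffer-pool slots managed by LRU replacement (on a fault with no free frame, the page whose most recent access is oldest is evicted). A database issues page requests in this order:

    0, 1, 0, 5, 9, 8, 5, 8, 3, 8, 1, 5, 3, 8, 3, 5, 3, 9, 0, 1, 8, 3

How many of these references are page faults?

15

0 → miss, frames [0]
1 → miss, frames [0, 1]
0 → hit
5 → miss, frames [1, 0, 5]
9 → miss, evict 1, frames [0, 5, 9]
8 → miss, evict 0, frames [5, 9, 8]
5 → hit
8 → hit
3 → miss, evict 9, frames [5, 8, 3]
8 → hit
1 → miss, evict 5, frames [3, 8, 1]
5 → miss, evict 3, frames [8, 1, 5]
3 → miss, evict 8, frames [1, 5, 3]
8 → miss, evict 1, frames [5, 3, 8]
3 → hit
5 → hit
3 → hit
9 → miss, evict 8, frames [5, 3, 9]
0 → miss, evict 5, frames [3, 9, 0]
1 → miss, evict 3, frames [9, 0, 1]
8 → miss, evict 9, frames [0, 1, 8]
3 → miss, evict 0, frames [1, 8, 3]
Page faults: 15.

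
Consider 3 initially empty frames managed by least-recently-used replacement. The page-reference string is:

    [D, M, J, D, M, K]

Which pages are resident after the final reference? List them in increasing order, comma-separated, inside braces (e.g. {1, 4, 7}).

D -> fault, frames [D]
M -> fault, frames [D, M]
J -> fault, frames [D, M, J]
D -> hit
M -> hit
K -> fault, evict J, frames [D, M, K]

{D, K, M}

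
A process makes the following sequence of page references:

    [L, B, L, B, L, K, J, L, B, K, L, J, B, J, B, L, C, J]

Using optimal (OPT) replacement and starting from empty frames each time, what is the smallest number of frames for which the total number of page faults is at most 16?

f=1: 18 faults
f=2: 10 faults
f=3: 7 faults
f=4: 5 faults
f=5: 5 faults
Smallest f with faults ≤ 16 is 2.

2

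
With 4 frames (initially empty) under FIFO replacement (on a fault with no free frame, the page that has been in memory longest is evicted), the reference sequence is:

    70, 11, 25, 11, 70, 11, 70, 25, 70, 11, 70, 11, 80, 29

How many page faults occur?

70 -> miss, frames (70)
11 -> miss, frames (70 11)
25 -> miss, frames (70 11 25)
11 -> hit
70 -> hit
11 -> hit
70 -> hit
25 -> hit
70 -> hit
11 -> hit
70 -> hit
11 -> hit
80 -> miss, frames (70 11 25 80)
29 -> miss, evict 70, frames (11 25 80 29)
Page faults: 5.

5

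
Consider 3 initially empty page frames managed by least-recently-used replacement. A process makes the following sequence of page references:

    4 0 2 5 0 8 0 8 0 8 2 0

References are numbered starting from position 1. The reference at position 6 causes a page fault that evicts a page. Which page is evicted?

pos 1: 4 → fault, frames (4)
pos 2: 0 → fault, frames (4 0)
pos 3: 2 → fault, frames (4 0 2)
pos 4: 5 → fault, evict 4, frames (0 2 5)
pos 5: 0 → hit
pos 6: 8 → fault, evict 2, frames (5 0 8)
At position 6, page 2 is evicted.

2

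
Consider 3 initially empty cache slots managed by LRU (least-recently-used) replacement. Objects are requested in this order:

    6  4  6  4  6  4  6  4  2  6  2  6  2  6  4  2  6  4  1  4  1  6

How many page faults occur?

4

6 -> miss, frames (6)
4 -> miss, frames (6 4)
6 -> hit
4 -> hit
6 -> hit
4 -> hit
6 -> hit
4 -> hit
2 -> miss, frames (6 4 2)
6 -> hit
2 -> hit
6 -> hit
2 -> hit
6 -> hit
4 -> hit
2 -> hit
6 -> hit
4 -> hit
1 -> miss, evict 2, frames (6 4 1)
4 -> hit
1 -> hit
6 -> hit
Page faults: 4.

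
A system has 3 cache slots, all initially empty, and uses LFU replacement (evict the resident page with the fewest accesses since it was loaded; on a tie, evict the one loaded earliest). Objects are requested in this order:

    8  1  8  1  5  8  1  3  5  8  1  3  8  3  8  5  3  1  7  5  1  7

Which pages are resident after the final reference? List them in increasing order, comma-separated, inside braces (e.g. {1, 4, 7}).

8 → fault, frames [8]
1 → fault, frames [8, 1]
8 → hit
1 → hit
5 → fault, frames [8, 1, 5]
8 → hit
1 → hit
3 → fault, evict 5, frames [8, 1, 3]
5 → fault, evict 3, frames [8, 1, 5]
8 → hit
1 → hit
3 → fault, evict 5, frames [8, 1, 3]
8 → hit
3 → hit
8 → hit
5 → fault, evict 3, frames [8, 1, 5]
3 → fault, evict 5, frames [8, 1, 3]
1 → hit
7 → fault, evict 3, frames [8, 1, 7]
5 → fault, evict 7, frames [8, 1, 5]
1 → hit
7 → fault, evict 5, frames [8, 1, 7]

{1, 7, 8}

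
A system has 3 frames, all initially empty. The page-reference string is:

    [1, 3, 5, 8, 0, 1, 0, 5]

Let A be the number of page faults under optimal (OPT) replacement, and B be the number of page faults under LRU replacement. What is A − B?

Under OPT: F F F F F . . . → 5 faults.
Under LRU: F F F F F F . F → 7 faults.
A − B = 5 − 7 = -2.

-2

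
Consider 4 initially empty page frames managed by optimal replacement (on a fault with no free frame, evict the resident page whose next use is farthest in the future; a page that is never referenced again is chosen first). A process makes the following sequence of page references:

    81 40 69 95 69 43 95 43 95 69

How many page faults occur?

81 → miss, frames [81]
40 → miss, frames [81, 40]
69 → miss, frames [81, 40, 69]
95 → miss, frames [81, 40, 69, 95]
69 → hit
43 → miss, evict 40, frames [81, 69, 95, 43]
95 → hit
43 → hit
95 → hit
69 → hit
Page faults: 5.

5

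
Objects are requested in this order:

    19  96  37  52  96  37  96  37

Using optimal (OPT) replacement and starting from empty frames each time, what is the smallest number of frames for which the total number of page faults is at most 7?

2

f=1: 8 faults
f=2: 5 faults
f=3: 4 faults
f=4: 4 faults
Smallest f with faults ≤ 7 is 2.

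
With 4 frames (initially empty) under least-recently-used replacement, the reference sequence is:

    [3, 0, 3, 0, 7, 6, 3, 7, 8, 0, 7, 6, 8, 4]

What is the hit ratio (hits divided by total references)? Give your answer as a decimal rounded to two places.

0.43

3 → fault, frames (3)
0 → fault, frames (3 0)
3 → hit
0 → hit
7 → fault, frames (3 0 7)
6 → fault, frames (3 0 7 6)
3 → hit
7 → hit
8 → fault, evict 0, frames (6 3 7 8)
0 → fault, evict 6, frames (3 7 8 0)
7 → hit
6 → fault, evict 3, frames (8 0 7 6)
8 → hit
4 → fault, evict 0, frames (7 6 8 4)
Hits: 6 of 14 references → 6/14 = 0.4286.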